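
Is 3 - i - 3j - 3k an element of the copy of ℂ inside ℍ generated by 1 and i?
No. The quaternion 3 - i - 3j - 3k has j-coefficient y = -3 and k-coefficient z = -3, not both zero, so it does not lie in the complex subalgebra spanned by 1 and i.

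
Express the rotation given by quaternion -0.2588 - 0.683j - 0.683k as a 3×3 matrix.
[[-0.866, -0.3535, 0.3535], [0.3535, 0.067, 0.933], [-0.3535, 0.933, 0.067]]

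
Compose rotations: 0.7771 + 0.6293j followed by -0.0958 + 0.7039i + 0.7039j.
-0.5174 + 0.547i + 0.4867j + 0.443k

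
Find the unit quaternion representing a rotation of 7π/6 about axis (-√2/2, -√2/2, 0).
-0.2588 - 0.683i - 0.683j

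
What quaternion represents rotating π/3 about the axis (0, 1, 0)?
0.866 + 0.5j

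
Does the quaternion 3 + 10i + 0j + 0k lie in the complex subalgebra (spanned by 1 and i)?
Yes. The quaternion 3 + 10i has j- and k-coefficients y = z = 0, so it lies in the complex subalgebra spanned by 1 and i.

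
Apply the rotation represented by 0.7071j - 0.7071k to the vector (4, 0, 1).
(-4, -1, 0)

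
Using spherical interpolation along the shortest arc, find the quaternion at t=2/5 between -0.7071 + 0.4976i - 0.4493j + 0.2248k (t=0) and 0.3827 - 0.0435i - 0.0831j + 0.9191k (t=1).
-0.7796 + 0.4193i - 0.3085j - 0.3482k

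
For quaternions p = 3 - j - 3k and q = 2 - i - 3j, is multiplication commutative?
No: pq = 3 - 12i - 8j - 7k ≠ 3 + 6i - 14j - 5k = qp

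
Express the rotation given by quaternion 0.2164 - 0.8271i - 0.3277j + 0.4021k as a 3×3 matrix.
[[0.4619, 0.3681, -0.807], [0.7161, -0.6916, 0.0944], [-0.5233, -0.6215, -0.583]]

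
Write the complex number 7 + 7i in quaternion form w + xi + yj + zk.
7 + 7i + 0j + 0k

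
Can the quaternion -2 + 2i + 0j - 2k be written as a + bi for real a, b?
No. The quaternion -2 + 2i - 2k has j-coefficient y = 0 and k-coefficient z = -2, not both zero, so it does not lie in the complex subalgebra spanned by 1 and i.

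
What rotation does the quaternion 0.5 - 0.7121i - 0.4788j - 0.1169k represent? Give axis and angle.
axis = (-0.8223, -0.5529, -0.135), θ = 2π/3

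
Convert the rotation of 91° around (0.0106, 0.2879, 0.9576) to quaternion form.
0.7009 + 0.0076i + 0.2053j + 0.683k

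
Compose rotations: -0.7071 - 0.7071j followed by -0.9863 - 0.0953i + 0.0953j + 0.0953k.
0.7648 + 0.1348i + 0.63j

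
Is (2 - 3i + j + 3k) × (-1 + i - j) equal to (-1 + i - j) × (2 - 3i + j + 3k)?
No: pq = 2 + 8i - k ≠ 2 + 2i - 6j - 5k = qp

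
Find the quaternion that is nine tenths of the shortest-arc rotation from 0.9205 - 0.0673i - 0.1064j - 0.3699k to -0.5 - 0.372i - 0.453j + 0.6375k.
0.5678 + 0.3362i + 0.4066j - 0.6318k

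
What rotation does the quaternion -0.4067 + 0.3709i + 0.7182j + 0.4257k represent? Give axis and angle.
axis = (0.406, 0.7862, 0.466), θ = 228°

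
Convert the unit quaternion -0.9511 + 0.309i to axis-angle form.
axis = (1, 0, 0), θ = 324°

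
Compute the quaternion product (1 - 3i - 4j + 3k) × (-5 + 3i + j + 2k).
2 + 7i + 36j - 4k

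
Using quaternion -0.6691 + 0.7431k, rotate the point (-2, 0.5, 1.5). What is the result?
(0.706, 1.937, 1.5)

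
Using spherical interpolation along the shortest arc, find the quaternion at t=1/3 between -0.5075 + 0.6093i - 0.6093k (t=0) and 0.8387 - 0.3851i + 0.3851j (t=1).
-0.6747 + 0.5786i - 0.1433j - 0.4353k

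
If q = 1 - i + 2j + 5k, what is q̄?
1 + i - 2j - 5k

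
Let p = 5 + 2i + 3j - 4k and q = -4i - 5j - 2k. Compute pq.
15 - 46i - 5j - 8k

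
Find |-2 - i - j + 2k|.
√10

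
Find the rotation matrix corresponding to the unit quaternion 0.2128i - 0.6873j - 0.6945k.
[[-0.9094, -0.2925, -0.2956], [-0.2925, -0.0552, 0.9547], [-0.2956, 0.9547, -0.0353]]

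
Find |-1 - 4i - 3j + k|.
√27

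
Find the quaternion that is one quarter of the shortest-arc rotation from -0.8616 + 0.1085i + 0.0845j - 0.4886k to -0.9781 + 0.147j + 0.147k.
-0.9309 + 0.0842i + 0.105j - 0.3395k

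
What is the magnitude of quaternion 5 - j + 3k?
√35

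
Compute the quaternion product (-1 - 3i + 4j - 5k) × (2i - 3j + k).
23 - 13i - 4j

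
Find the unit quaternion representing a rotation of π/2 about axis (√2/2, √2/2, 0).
0.7071 + 0.5i + 0.5j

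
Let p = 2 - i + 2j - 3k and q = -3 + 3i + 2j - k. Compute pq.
-10 + 13i - 12j - k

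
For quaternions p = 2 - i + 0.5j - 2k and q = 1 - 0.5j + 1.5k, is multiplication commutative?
No: pq = 5.25 - 1.25i + j + 1.5k ≠ 5.25 - 0.75i - 2j + 0.5k = qp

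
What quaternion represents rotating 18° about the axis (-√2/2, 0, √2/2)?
0.9877 - 0.1106i + 0.1106k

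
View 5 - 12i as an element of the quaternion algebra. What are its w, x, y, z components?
5 - 12i + 0j + 0k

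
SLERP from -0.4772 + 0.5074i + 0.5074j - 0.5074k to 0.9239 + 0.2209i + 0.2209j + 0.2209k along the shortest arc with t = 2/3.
-0.9201 + 0.0435i + 0.0435j - 0.3867k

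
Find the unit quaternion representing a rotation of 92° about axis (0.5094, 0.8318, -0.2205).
0.6947 + 0.3664i + 0.5983j - 0.1586k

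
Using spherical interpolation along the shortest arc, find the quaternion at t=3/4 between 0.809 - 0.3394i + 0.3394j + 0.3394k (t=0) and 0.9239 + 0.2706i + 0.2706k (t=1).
0.9409 + 0.1189i + 0.0923j + 0.3034k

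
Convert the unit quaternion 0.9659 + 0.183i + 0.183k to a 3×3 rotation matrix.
[[0.933, -0.3535, 0.067], [0.3535, 0.866, -0.3535], [0.067, 0.3535, 0.933]]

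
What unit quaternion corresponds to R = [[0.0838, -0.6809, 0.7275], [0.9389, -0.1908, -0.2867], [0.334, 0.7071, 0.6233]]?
0.6157 + 0.4035i + 0.1598j + 0.6577k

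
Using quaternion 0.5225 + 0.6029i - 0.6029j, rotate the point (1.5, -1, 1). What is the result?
(0.506, -1.994, -0.139)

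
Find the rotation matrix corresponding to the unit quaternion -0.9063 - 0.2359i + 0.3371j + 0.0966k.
[[0.7541, 0.0161, -0.6566], [-0.3341, 0.87, -0.3625], [0.5655, 0.4927, 0.6614]]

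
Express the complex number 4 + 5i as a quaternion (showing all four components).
4 + 5i + 0j + 0k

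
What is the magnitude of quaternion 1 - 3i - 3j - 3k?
√28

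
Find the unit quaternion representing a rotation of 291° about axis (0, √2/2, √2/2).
-0.8241 + 0.4005j + 0.4005k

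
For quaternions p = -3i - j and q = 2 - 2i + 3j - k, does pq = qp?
No: pq = -3 - 5i - 5j - 11k ≠ -3 - 7i + j + 11k = qp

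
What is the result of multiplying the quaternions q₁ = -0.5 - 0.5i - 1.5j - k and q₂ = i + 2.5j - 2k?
2.25 + 5i - 3.25j + 1.25k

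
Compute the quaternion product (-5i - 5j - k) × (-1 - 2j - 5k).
-15 + 28i - 20j + 11k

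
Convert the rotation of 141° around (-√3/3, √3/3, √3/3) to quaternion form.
0.3338 - 0.5442i + 0.5442j + 0.5442k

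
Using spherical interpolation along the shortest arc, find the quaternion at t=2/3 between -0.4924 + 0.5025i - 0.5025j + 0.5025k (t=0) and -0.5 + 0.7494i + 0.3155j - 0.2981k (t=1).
-0.6002 + 0.799i + 0.0318j - 0.0182k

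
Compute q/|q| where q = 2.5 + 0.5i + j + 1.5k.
0.8006 + 0.1601i + 0.3203j + 0.4804k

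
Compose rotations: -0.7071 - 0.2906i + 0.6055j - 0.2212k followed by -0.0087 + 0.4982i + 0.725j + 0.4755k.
-0.1829 - 0.798i - 0.5459j + 0.178k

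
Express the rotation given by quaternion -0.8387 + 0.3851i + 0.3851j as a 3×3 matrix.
[[0.7034, 0.2966, -0.646], [0.2966, 0.7034, 0.646], [0.646, -0.646, 0.4068]]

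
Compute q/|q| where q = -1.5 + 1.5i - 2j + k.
-0.4867 + 0.4867i - 0.6489j + 0.3244k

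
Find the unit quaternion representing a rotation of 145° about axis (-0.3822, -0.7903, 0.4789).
0.3007 - 0.3645i - 0.7537j + 0.4567k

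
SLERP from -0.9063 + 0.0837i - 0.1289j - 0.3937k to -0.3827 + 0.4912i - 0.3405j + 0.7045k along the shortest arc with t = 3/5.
-0.783 + 0.4188i - 0.3288j + 0.3216k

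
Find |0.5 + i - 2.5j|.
2.739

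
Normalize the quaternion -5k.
-k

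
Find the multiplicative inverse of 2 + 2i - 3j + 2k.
0.0952 - 0.0952i + 0.1429j - 0.0952k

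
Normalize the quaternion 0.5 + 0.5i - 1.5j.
0.3015 + 0.3015i - 0.9045j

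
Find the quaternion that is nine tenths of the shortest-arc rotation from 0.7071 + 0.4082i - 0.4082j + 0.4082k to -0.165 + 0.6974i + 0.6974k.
-0.0677 + 0.7046i - 0.0503j + 0.7046k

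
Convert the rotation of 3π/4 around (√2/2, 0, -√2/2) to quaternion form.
0.3827 + 0.6533i - 0.6533k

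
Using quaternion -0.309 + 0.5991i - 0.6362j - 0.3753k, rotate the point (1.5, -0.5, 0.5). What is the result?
(0.332, -0.372, -1.582)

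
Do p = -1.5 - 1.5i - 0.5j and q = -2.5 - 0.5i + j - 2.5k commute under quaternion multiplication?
No: pq = 3.5 + 5.75i - 4j + 2k ≠ 3.5 + 3.25i + 3.5j + 5.5k = qp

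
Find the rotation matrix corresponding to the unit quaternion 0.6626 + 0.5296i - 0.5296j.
[[0.439, -0.561, -0.7018], [-0.561, 0.439, -0.7018], [0.7018, 0.7018, -0.1219]]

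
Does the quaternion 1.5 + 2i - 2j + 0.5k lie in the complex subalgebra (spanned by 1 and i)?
No. The quaternion 1.5 + 2i - 2j + 0.5k has j-coefficient y = -2 and k-coefficient z = 0.5, not both zero, so it does not lie in the complex subalgebra spanned by 1 and i.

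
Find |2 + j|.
√5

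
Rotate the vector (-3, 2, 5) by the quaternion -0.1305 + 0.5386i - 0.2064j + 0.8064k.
(5.746, -1.425, -1.718)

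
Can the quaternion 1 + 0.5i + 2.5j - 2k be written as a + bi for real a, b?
No. The quaternion 1 + 0.5i + 2.5j - 2k has j-coefficient y = 2.5 and k-coefficient z = -2, not both zero, so it does not lie in the complex subalgebra spanned by 1 and i.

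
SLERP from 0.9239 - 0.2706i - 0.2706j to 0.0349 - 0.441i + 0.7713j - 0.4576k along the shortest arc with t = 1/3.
0.7663 - 0.0159i - 0.6029j + 0.2216k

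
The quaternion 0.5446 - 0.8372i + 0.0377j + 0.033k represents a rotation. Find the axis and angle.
axis = (-0.9982, 0.045, 0.0393), θ = 114°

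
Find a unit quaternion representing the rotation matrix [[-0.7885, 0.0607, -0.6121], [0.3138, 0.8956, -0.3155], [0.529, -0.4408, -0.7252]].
-0.309 + 0.1014i + 0.9232j - 0.2048k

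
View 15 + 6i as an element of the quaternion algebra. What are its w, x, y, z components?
15 + 6i + 0j + 0k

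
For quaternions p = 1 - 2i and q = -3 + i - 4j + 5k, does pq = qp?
No: pq = -1 + 7i + 6j + 13k ≠ -1 + 7i - 14j - 3k = qp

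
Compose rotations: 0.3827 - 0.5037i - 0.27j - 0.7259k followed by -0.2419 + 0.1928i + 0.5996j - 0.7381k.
-0.3694 - 0.4389i + 0.8065j + 0.1431k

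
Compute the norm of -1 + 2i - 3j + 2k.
√18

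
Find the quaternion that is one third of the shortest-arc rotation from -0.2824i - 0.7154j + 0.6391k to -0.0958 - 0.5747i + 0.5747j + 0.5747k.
-0.0449 - 0.5036i - 0.3242j + 0.7995k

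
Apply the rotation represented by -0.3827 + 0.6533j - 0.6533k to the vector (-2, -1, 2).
(0.914, -2.854, 0.146)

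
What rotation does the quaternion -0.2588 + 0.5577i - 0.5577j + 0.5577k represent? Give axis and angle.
axis = (√3/3, -√3/3, √3/3), θ = 7π/6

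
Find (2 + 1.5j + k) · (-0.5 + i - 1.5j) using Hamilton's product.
1.25 + 3.5i - 2.75j - 2k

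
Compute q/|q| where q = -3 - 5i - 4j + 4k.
-0.3693 - 0.6155i - 0.4924j + 0.4924k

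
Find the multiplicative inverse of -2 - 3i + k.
-0.1429 + 0.2143i - 0.0714k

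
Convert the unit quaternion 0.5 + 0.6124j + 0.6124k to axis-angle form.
axis = (0, √2/2, √2/2), θ = 2π/3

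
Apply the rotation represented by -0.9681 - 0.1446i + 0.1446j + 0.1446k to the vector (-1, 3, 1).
(-0.524, 2.833, 1.644)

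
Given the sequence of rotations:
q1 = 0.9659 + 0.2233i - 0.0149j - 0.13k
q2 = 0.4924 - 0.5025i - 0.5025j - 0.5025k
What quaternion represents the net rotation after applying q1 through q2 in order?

q2 · q1 = 0.515 - 0.3176i - 0.6702j - 0.4297k
0.515 - 0.3176i - 0.6702j - 0.4297k


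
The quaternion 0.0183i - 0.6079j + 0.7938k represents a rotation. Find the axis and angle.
axis = (0.0183, -0.6079, 0.7938), θ = π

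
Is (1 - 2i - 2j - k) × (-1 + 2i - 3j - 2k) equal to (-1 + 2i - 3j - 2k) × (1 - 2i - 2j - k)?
No: pq = -5 + 5i - 7j + 9k ≠ -5 + 3i + 5j - 11k = qp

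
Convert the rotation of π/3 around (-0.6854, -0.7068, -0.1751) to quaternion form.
0.866 - 0.3427i - 0.3534j - 0.0876k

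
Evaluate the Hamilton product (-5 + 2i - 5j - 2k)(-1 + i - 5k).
-7 + 18i + 13j + 32k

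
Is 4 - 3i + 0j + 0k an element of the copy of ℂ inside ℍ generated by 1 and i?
Yes. The quaternion 4 - 3i has j- and k-coefficients y = z = 0, so it lies in the complex subalgebra spanned by 1 and i.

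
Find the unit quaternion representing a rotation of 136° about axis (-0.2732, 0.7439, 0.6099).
0.3746 - 0.2533i + 0.6897j + 0.5655k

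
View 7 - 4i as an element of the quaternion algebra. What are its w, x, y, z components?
7 - 4i + 0j + 0k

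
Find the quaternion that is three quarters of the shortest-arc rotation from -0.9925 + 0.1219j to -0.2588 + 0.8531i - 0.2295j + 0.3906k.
-0.5596 + 0.7397i - 0.1578j + 0.3387k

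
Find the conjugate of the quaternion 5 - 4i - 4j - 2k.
5 + 4i + 4j + 2k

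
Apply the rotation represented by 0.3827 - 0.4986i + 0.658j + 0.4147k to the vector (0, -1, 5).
(1.424, 4.478, -1.98)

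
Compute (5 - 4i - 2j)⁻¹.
0.1111 + 0.0889i + 0.0444j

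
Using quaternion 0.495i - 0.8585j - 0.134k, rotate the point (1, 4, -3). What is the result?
(-3.512, 0.356, 3.68)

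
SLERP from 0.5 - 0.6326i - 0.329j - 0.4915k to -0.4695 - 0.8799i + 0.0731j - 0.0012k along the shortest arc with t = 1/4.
0.2731 - 0.8268i - 0.2567j - 0.4195k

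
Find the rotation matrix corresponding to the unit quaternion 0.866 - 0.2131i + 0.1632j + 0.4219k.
[[0.5907, -0.8003, 0.1028], [0.6612, 0.5532, 0.5068], [-0.4625, -0.2314, 0.8559]]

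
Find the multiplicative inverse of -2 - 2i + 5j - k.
-0.0588 + 0.0588i - 0.1471j + 0.0294k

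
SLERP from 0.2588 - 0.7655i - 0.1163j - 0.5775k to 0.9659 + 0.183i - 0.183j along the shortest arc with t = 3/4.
0.951 - 0.1091i - 0.2041j - 0.2051k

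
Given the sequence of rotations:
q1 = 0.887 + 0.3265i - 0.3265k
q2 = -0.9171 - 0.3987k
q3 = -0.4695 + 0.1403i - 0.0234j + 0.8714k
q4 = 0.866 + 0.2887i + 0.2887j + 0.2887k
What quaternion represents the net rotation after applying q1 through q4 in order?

q2 · q1 = -0.9436 - 0.2994i - 0.1302j - 0.0542k
q3 · q2 · q1 = 0.5292 + 0.1229i - 0.1701j - 0.8221k
q4 · q3 · q2 · q1 = 0.7093 + 0.071i + 0.2783j - 0.6437k
0.7093 + 0.071i + 0.2783j - 0.6437k


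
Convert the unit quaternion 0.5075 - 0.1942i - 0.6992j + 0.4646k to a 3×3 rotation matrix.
[[-0.4095, -0.2, -0.8901], [0.7431, 0.4929, -0.4526], [0.5292, -0.8468, -0.0532]]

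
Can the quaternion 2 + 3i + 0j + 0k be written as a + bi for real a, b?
Yes. The quaternion 2 + 3i has j- and k-coefficients y = z = 0, so it lies in the complex subalgebra spanned by 1 and i.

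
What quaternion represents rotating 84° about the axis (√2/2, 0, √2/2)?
0.7431 + 0.4731i + 0.4731k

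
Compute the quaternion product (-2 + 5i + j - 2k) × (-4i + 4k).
28 + 12i - 12j - 4k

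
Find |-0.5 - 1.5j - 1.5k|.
2.179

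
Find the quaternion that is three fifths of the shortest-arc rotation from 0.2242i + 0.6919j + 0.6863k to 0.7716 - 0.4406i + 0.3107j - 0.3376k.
-0.5952 + 0.464i + 0.1432j + 0.6402k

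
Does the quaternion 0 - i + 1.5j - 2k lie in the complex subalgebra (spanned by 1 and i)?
No. The quaternion -i + 1.5j - 2k has j-coefficient y = 1.5 and k-coefficient z = -2, not both zero, so it does not lie in the complex subalgebra spanned by 1 and i.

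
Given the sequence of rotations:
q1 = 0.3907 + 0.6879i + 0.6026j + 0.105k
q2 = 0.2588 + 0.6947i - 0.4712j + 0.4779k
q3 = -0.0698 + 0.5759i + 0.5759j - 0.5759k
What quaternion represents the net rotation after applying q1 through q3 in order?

q2 · q1 = -0.143 + 0.112i + 0.2277j + 0.9567k
q3 · q2 · q1 = 0.3653 + 0.5919i - 0.7137j + 0.0822k
0.3653 + 0.5919i - 0.7137j + 0.0822k


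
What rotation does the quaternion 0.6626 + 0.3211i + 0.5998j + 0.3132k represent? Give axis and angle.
axis = (0.4287, 0.8008, 0.4182), θ = 97°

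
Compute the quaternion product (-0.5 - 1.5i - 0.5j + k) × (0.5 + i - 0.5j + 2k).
-1 - 1.75i + 4j + 0.75k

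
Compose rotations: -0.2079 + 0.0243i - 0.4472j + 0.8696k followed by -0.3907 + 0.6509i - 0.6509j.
-0.2257 - 0.7108i - 0.256j - 0.615k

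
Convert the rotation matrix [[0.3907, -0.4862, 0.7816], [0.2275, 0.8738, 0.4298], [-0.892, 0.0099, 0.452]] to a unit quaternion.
0.8241 - 0.1274i + 0.5077j + 0.2165k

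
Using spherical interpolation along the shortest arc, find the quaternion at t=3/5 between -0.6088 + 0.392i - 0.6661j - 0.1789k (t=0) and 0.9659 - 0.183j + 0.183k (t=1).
-0.9418 + 0.1842i - 0.1887j - 0.2083k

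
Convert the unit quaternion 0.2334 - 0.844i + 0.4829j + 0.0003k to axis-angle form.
axis = (-0.868, 0.4966, 0.0003), θ = 153°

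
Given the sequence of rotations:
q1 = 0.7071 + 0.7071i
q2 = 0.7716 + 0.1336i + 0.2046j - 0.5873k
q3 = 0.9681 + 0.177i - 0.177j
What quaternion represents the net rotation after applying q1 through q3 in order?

q2 · q1 = 0.4511 + 0.6401i - 0.2706j - 0.56k
q3 · q2 · q1 = 0.2755 + 0.7986i - 0.2427j - 0.4767k
0.2755 + 0.7986i - 0.2427j - 0.4767k


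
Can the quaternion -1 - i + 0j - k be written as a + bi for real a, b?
No. The quaternion -1 - i - k has j-coefficient y = 0 and k-coefficient z = -1, not both zero, so it does not lie in the complex subalgebra spanned by 1 and i.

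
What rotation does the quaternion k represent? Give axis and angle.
axis = (0, 0, 1), θ = π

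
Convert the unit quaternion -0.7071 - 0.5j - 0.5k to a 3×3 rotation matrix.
[[0, -0.7071, 0.7071], [0.7071, 0.5, 0.5], [-0.7071, 0.5, 0.5]]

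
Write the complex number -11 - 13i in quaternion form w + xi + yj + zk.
-11 - 13i + 0j + 0k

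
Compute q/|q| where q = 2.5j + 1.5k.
0.8575j + 0.5145k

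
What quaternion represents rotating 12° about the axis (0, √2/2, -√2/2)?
0.9945 + 0.0739j - 0.0739k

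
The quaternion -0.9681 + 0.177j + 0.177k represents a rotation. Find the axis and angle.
axis = (0, √2/2, √2/2), θ = 331°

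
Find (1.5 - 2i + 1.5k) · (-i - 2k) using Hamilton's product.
1 - 1.5i - 5.5j - 3k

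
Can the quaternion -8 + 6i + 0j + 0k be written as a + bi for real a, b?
Yes. The quaternion -8 + 6i has j- and k-coefficients y = z = 0, so it lies in the complex subalgebra spanned by 1 and i.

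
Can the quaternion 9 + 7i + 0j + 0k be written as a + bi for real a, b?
Yes. The quaternion 9 + 7i has j- and k-coefficients y = z = 0, so it lies in the complex subalgebra spanned by 1 and i.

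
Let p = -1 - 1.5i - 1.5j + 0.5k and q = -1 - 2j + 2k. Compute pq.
-3 - 0.5i + 6.5j + 0.5k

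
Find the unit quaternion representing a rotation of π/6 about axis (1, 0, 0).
0.9659 + 0.2588i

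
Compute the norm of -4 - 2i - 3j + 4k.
√45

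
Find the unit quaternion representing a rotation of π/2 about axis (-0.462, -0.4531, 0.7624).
0.7071 - 0.3267i - 0.3204j + 0.5391k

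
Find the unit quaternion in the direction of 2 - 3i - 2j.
0.4851 - 0.7276i - 0.4851j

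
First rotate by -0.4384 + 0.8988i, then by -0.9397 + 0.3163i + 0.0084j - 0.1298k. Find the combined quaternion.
0.1277 - 0.9833i - 0.1203j + 0.0494k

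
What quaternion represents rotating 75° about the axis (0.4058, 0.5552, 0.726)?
0.7934 + 0.247i + 0.338j + 0.442k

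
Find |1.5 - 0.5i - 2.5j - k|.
3.122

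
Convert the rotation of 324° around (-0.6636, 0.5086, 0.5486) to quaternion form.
-0.9511 - 0.2051i + 0.1572j + 0.1695k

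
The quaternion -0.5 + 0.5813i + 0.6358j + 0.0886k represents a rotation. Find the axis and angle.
axis = (0.6712, 0.7342, 0.1023), θ = 4π/3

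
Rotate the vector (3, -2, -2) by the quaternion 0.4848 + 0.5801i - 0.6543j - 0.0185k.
(3.223, -1.907, 1.724)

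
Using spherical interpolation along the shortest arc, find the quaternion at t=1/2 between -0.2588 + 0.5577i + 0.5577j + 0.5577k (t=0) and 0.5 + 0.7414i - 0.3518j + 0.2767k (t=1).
0.153 + 0.8242i + 0.1306j + 0.5294k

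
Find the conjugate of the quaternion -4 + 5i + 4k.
-4 - 5i - 4k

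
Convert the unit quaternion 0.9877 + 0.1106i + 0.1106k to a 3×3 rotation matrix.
[[0.9755, -0.2185, 0.0245], [0.2185, 0.9511, -0.2185], [0.0245, 0.2185, 0.9755]]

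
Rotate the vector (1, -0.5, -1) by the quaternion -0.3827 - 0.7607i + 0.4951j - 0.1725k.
(1.009, 0.24, 1.083)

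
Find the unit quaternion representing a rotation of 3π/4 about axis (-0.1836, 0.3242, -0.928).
0.3827 - 0.1696i + 0.2995j - 0.8574k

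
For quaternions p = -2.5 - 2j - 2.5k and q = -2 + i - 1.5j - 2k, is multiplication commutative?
No: pq = -3 - 2.25i + 5.25j + 12k ≠ -3 - 2.75i + 10.25j + 8k = qp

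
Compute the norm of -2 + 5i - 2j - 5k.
√58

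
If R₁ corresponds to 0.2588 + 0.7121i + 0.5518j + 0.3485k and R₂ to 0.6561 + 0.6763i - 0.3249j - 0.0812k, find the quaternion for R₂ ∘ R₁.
-0.1042 + 0.5738i - 0.0156j + 0.8122k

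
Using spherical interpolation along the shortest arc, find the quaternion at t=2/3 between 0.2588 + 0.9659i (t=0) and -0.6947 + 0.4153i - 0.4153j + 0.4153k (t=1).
-0.4421 + 0.7633i - 0.3332j + 0.3332k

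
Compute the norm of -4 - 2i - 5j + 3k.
√54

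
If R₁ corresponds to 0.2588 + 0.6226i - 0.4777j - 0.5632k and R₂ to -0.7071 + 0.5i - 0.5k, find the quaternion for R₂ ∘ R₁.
-0.7759 - 0.5497i + 0.3081j + 0.03k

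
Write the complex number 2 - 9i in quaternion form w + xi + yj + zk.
2 - 9i + 0j + 0k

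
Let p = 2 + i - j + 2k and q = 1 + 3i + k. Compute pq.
-3 + 6i + 4j + 7k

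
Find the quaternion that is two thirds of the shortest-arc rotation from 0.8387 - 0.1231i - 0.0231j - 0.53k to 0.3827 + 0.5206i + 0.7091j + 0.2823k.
0.7193 + 0.3775i + 0.5829j - 0.0155k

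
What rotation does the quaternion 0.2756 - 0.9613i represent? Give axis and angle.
axis = (-1, 0, 0), θ = 148°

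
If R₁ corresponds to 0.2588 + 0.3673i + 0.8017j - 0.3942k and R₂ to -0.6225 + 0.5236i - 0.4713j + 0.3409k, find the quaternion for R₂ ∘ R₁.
0.1588 - 0.1806i - 0.2894j + 0.9265k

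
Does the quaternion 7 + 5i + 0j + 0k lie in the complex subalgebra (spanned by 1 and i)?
Yes. The quaternion 7 + 5i has j- and k-coefficients y = z = 0, so it lies in the complex subalgebra spanned by 1 and i.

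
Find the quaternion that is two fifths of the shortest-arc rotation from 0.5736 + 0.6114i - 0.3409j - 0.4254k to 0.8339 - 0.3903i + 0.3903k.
0.9212 + 0.259i - 0.2674j - 0.1131k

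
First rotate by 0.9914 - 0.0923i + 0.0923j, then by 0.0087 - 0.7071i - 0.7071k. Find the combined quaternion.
-0.0566 - 0.6366i + 0.0661j - 0.7663k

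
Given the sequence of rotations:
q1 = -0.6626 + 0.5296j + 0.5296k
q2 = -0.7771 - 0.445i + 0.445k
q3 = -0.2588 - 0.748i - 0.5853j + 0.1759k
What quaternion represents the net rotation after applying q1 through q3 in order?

q2 · q1 = 0.2792 + 0.0592i - 0.1759j - 0.9421k
q3 · q2 · q1 = 0.0348 + 0.3582i - 0.8122j + 0.4591k
0.0348 + 0.3582i - 0.8122j + 0.4591k


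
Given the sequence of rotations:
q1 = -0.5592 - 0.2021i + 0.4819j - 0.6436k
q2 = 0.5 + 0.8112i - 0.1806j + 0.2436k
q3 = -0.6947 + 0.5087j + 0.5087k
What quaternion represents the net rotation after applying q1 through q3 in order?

q2 · q1 = 0.1282 - 0.5558i + 0.8148j - 0.1036k
q3 · q2 · q1 = -0.4508 - 0.0811i - 0.7836j + 0.4199k
-0.4508 - 0.0811i - 0.7836j + 0.4199k


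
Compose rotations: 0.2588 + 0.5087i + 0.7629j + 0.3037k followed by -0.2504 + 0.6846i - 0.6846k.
-0.2051 + 0.5721i - 0.7472j + 0.2691k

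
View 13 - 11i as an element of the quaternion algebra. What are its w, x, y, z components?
13 - 11i + 0j + 0k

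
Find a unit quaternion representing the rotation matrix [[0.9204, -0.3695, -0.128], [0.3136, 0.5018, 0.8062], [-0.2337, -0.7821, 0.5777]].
0.866 - 0.4585i + 0.0305j + 0.1972k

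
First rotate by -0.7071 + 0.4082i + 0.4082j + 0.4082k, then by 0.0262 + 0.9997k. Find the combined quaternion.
-0.4266 - 0.3974i + 0.4188j - 0.6962k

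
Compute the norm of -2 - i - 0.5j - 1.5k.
2.739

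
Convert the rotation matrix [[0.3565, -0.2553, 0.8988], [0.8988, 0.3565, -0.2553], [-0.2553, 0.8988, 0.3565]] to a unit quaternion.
0.7193 + 0.4011i + 0.4011j + 0.4011k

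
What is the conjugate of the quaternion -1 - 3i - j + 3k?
-1 + 3i + j - 3k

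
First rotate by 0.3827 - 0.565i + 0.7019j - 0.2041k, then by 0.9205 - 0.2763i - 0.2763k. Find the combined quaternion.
0.1398 - 0.4319i + 0.7458j - 0.4875k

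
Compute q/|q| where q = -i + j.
-0.7071i + 0.7071j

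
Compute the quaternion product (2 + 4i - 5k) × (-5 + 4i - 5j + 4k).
-6 - 37i - 46j + 13k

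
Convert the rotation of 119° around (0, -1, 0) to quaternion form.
0.5075 - 0.8616j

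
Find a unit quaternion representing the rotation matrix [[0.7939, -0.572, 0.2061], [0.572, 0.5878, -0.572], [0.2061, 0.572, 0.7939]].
0.891 + 0.321i + 0.321k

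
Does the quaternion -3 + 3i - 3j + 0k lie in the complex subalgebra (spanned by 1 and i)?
No. The quaternion -3 + 3i - 3j has j-coefficient y = -3 and k-coefficient z = 0, not both zero, so it does not lie in the complex subalgebra spanned by 1 and i.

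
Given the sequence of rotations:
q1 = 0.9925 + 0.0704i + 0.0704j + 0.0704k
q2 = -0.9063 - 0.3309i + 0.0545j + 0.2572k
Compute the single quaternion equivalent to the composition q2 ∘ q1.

q2 · q1 = -0.8982 - 0.4065i + 0.0317j + 0.1643k
-0.8982 - 0.4065i + 0.0317j + 0.1643k


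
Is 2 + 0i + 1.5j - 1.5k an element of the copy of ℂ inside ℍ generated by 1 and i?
No. The quaternion 2 + 1.5j - 1.5k has j-coefficient y = 1.5 and k-coefficient z = -1.5, not both zero, so it does not lie in the complex subalgebra spanned by 1 and i.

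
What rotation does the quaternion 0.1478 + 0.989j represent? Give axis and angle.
axis = (0, 1, 0), θ = 163°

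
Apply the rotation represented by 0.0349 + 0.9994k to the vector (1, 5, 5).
(-1.346, -4.918, 5)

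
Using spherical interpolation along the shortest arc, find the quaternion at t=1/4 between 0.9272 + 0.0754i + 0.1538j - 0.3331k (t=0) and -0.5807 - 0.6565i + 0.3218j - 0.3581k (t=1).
0.9493 + 0.2656i + 0.0282j - 0.1658k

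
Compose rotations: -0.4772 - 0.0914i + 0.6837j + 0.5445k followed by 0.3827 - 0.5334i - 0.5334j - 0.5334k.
0.4237 + 0.2938i + 0.8554j + 0.0495k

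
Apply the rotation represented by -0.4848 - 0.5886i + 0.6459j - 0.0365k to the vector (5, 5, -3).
(-1.414, -0.249, 7.546)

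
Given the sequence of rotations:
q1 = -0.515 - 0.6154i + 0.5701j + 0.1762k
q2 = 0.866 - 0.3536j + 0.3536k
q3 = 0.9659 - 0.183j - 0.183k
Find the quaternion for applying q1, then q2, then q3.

q2 · q1 = -0.3067 - 0.7968i + 0.4582j - 0.2471k
q3 · q2 · q1 = -0.2576 - 0.6406i + 0.6445j - 0.3284k
-0.2576 - 0.6406i + 0.6445j - 0.3284k


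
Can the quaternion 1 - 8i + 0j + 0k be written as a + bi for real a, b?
Yes. The quaternion 1 - 8i has j- and k-coefficients y = z = 0, so it lies in the complex subalgebra spanned by 1 and i.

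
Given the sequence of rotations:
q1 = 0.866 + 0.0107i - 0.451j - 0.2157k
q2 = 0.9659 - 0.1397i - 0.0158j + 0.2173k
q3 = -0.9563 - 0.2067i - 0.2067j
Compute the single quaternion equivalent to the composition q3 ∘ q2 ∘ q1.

q2 · q1 = 0.8777 - 0.0092i - 0.4771j + 0.043k
q3 · q2 · q1 = -0.9399 - 0.1815i + 0.2837j + 0.0556k
-0.9399 - 0.1815i + 0.2837j + 0.0556k


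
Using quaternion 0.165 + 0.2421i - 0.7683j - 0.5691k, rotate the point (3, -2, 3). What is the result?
(-3.704, 0.234, -2.868)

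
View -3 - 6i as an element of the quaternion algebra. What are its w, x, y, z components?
-3 - 6i + 0j + 0k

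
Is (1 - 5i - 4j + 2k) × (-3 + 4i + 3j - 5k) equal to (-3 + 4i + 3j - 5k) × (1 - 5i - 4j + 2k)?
No: pq = 39 + 33i - 2j - 10k ≠ 39 + 5i + 32j - 12k = qp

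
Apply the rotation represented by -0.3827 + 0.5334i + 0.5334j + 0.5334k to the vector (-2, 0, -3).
(-0.206, -3.253, -1.54)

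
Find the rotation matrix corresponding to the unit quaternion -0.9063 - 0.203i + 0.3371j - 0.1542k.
[[0.7252, -0.4164, -0.5484], [0.1426, 0.87, -0.4719], [0.6736, 0.264, 0.6903]]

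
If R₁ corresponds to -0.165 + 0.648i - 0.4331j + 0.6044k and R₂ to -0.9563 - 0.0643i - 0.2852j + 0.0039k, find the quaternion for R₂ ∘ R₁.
0.0736 - 0.7798i + 0.5026j - 0.366k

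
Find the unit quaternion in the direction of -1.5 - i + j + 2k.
-0.5222 - 0.3482i + 0.3482j + 0.6963k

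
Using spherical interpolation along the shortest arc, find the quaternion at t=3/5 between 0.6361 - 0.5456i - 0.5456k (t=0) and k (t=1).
0.2938 - 0.252i - 0.922k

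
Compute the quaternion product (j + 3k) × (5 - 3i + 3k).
-9 + 3i - 4j + 18k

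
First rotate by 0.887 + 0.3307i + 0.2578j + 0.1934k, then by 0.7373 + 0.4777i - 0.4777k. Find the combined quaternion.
0.5884 + 0.7907i - 0.0603j - 0.158k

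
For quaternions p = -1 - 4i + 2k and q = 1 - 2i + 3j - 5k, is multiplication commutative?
No: pq = 1 - 8i - 27j - 5k ≠ 1 + 4i + 21j + 19k = qp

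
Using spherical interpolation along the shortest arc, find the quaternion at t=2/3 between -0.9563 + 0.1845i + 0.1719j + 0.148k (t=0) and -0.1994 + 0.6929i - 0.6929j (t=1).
-0.5914 + 0.6427i - 0.4824j + 0.0666k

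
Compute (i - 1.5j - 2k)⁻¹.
-0.1379i + 0.2069j + 0.2759k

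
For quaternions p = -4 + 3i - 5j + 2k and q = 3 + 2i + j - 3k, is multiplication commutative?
No: pq = -7 + 14i - 6j + 31k ≠ -7 - 12i - 32j + 5k = qp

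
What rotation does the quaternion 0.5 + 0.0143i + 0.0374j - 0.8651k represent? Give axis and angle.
axis = (0.0165, 0.0432, -0.9989), θ = 2π/3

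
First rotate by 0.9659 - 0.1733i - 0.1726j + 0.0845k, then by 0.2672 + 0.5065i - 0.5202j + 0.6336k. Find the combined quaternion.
0.2025 + 0.5083i - 0.7012j + 0.457k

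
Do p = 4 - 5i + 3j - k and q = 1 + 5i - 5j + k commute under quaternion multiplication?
No: pq = 45 + 13i - 17j + 13k ≠ 45 + 17i - 17j - 7k = qp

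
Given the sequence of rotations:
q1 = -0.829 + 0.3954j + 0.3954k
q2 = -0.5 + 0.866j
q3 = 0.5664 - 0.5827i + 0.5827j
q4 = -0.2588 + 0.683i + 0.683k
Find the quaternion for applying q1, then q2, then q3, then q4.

q2 · q1 = 0.0721 + 0.3424i - 0.9156j - 0.1977k
q3 · q2 · q1 = 0.7739 + 0.0367i - 0.5918j + 0.222k
q4 · q3 · q2 · q1 = -0.377 + 0.9233i + 0.0266j + 0.0669k
-0.377 + 0.9233i + 0.0266j + 0.0669k


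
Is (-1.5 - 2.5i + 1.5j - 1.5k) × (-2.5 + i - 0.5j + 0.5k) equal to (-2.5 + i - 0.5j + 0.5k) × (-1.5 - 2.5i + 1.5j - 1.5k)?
No: pq = 7.75 + 4.75i - 3.25j + 2.75k ≠ 7.75 + 4.75i - 2.75j + 3.25k = qp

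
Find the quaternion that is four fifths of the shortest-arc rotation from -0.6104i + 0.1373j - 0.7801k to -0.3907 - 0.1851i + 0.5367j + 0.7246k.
0.3424 + 0.0077i - 0.4356j - 0.8325k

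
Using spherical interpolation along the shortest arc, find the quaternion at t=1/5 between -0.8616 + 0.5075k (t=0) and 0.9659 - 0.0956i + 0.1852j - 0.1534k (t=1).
-0.8959 + 0.0197i - 0.0381j + 0.4421k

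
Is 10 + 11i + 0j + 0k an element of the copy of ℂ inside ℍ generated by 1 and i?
Yes. The quaternion 10 + 11i has j- and k-coefficients y = z = 0, so it lies in the complex subalgebra spanned by 1 and i.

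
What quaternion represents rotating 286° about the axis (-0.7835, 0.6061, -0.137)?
-0.7986 - 0.4715i + 0.3648j - 0.0824k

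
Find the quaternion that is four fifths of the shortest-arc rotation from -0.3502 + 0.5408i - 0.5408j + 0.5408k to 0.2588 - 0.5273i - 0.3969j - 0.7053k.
-0.3032 + 0.5769i + 0.2107j + 0.7286k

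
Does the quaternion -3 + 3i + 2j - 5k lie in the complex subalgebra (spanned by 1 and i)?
No. The quaternion -3 + 3i + 2j - 5k has j-coefficient y = 2 and k-coefficient z = -5, not both zero, so it does not lie in the complex subalgebra spanned by 1 and i.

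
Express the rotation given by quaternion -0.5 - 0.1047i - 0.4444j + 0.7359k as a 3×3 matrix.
[[-0.4781, 0.829, 0.2903], [-0.6428, -0.105, -0.7588], [-0.5985, -0.5494, 0.5831]]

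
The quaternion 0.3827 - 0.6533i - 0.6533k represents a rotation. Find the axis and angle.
axis = (-√2/2, 0, -√2/2), θ = 3π/4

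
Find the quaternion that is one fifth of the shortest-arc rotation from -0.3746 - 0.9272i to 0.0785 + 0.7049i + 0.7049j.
-0.33 - 0.9308i - 0.1574j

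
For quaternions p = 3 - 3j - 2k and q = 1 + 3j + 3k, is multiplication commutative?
No: pq = 18 - 3i + 6j + 7k ≠ 18 + 3i + 6j + 7k = qp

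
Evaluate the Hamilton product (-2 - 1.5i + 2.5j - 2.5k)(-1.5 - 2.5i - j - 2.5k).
-4.5 - 1.5i + 0.75j + 16.5k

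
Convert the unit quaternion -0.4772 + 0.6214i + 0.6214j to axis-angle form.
axis = (√2/2, √2/2, 0), θ = 237°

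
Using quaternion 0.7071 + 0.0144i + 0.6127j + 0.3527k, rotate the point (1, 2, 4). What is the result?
(2.545, 3.665, 1.044)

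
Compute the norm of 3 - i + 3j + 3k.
√28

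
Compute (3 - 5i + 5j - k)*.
3 + 5i - 5j + k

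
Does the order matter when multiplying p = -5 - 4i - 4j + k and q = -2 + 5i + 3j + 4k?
Yes: pq = 38 - 36i + 14j - 14k ≠ 38 + 2i - 28j - 30k = qp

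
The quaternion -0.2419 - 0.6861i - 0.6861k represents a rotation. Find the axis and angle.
axis = (-√2/2, 0, -√2/2), θ = 208°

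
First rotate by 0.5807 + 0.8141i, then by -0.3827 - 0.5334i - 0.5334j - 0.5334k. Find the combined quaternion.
0.212 - 0.6213i - 0.744j + 0.1245k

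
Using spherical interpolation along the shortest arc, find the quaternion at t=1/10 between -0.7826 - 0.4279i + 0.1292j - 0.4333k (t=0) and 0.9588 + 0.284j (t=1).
-0.8245 - 0.3928i + 0.0872j - 0.3978k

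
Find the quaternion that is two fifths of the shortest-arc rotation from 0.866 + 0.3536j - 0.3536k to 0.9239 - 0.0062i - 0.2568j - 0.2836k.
0.9331 - 0.0026i + 0.1128j - 0.3414k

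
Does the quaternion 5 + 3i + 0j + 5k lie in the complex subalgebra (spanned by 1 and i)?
No. The quaternion 5 + 3i + 5k has j-coefficient y = 0 and k-coefficient z = 5, not both zero, so it does not lie in the complex subalgebra spanned by 1 and i.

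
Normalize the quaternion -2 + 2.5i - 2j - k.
-0.5121 + 0.6402i - 0.5121j - 0.2561k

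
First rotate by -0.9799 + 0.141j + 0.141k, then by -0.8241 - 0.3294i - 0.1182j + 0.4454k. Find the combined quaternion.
0.7614 + 0.2433i + 0.0461j - 0.5991k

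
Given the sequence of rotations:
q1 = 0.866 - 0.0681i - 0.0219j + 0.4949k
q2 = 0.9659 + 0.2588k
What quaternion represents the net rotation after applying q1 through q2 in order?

q2 · q1 = 0.7084 - 0.0601i - 0.0388j + 0.7021k
0.7084 - 0.0601i - 0.0388j + 0.7021k


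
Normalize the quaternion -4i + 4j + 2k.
-0.6667i + 0.6667j + 0.3333k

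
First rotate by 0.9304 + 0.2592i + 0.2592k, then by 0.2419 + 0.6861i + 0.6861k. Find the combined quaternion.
-0.1306 + 0.701i + 0.701k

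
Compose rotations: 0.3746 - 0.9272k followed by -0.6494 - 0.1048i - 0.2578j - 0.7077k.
-0.8994 + 0.1998i - 0.1937j + 0.337k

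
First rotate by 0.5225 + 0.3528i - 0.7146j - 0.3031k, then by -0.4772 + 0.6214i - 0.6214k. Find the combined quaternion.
-0.6569 - 0.2877i + 0.3101j - 0.6241k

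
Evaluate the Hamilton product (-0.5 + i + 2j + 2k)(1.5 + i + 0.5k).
-2.75 + 2i + 4.5j + 0.75k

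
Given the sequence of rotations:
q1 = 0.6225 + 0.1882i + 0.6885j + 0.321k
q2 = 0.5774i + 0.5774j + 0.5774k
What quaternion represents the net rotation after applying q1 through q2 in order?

q2 · q1 = -0.6916 + 0.1472i + 0.2828j + 0.6483k
-0.6916 + 0.1472i + 0.2828j + 0.6483k


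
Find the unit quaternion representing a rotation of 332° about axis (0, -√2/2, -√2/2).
-0.9703 - 0.1711j - 0.1711k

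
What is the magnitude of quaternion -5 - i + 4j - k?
√43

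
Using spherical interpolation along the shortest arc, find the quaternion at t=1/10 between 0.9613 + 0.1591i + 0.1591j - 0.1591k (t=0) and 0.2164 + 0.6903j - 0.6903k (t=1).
0.9309 + 0.1496i + 0.2356j - 0.2356k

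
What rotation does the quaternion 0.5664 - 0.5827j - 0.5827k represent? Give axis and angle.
axis = (0, -√2/2, -√2/2), θ = 111°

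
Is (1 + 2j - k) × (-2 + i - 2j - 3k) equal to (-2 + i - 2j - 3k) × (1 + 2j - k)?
No: pq = -1 - 7i - 7j - 3k ≠ -1 + 9i - 5j + k = qp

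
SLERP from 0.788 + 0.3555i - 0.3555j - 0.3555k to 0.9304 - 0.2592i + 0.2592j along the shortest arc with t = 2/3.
0.9877 - 0.0523i + 0.0523j - 0.1378k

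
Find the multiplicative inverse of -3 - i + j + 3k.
-0.15 + 0.05i - 0.05j - 0.15k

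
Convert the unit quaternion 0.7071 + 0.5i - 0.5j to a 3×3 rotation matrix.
[[0.5, -0.5, -0.7071], [-0.5, 0.5, -0.7071], [0.7071, 0.7071, 0]]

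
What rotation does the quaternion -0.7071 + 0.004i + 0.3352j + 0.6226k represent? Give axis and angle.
axis = (0.0057, 0.474, 0.8805), θ = 3π/2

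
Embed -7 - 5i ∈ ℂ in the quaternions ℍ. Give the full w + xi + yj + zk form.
-7 - 5i + 0j + 0k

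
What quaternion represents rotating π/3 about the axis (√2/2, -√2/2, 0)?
0.866 + 0.3536i - 0.3536j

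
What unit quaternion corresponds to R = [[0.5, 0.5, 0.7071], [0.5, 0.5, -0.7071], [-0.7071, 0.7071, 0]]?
0.7071 + 0.5i + 0.5j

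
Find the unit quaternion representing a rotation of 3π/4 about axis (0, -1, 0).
0.3827 - 0.9239j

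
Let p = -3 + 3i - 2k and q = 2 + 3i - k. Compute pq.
-17 - 3i - 3j - k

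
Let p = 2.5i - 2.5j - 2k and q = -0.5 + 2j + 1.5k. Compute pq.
8 - i - 2.5j + 6k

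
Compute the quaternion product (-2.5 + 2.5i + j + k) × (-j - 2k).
3 - i + 7.5j + 2.5k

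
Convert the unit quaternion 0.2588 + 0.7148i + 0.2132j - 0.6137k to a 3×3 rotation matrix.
[[0.1558, 0.6224, -0.767], [-0.0129, -0.7751, -0.6317], [-0.9877, 0.1083, -0.1128]]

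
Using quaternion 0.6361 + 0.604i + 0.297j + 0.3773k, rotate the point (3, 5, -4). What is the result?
(-2.324, 4.622, 4.821)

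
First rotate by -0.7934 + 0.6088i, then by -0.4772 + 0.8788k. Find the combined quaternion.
0.3786 - 0.2905i + 0.535j - 0.6972k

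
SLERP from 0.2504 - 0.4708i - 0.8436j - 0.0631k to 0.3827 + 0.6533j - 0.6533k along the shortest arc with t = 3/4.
-0.2404 - 0.1459i - 0.8044j + 0.5234k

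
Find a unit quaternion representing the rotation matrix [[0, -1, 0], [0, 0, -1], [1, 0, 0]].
0.5 + 0.5i - 0.5j + 0.5k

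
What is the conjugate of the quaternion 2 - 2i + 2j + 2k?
2 + 2i - 2j - 2k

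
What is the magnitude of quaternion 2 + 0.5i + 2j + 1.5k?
3.24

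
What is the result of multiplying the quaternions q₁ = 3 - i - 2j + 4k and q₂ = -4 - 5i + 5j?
-7 - 31i + 3j - 31k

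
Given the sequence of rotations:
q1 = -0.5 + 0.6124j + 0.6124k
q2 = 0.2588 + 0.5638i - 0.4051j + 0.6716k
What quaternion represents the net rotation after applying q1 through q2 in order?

q2 · q1 = -0.2926 - 0.9413i + 0.0158j + 0.168k
-0.2926 - 0.9413i + 0.0158j + 0.168k


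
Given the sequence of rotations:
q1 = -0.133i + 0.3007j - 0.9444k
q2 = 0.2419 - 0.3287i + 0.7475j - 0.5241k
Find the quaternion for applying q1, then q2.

q2 · q1 = -0.7635 - 0.5805i - 0.168j - 0.2279k
-0.7635 - 0.5805i - 0.168j - 0.2279k
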